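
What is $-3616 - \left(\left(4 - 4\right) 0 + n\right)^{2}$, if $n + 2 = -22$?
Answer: $-4192$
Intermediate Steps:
$n = -24$ ($n = -2 - 22 = -24$)
$-3616 - \left(\left(4 - 4\right) 0 + n\right)^{2} = -3616 - \left(\left(4 - 4\right) 0 - 24\right)^{2} = -3616 - \left(0 \cdot 0 - 24\right)^{2} = -3616 - \left(0 - 24\right)^{2} = -3616 - \left(-24\right)^{2} = -3616 - 576 = -4192$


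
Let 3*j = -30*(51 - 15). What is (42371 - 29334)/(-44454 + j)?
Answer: -13037/44814 ≈ -0.29091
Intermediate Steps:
j = -360 (j = (-30*(51 - 15))/3 = (-30*36)/3 = (1/3)*(-1080) = -360)
(42371 - 29334)/(-44454 + j) = (42371 - 29334)/(-44454 - 360) = 13037/(-44814) = 13037*(-1/44814) = -13037/44814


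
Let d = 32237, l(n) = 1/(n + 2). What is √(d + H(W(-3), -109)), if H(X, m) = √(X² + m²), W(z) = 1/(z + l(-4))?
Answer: √(1579613 + 7*√582173)/7 ≈ 179.85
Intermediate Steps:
l(n) = 1/(2 + n)
W(z) = 1/(-½ + z) (W(z) = 1/(z + 1/(2 - 4)) = 1/(z + 1/(-2)) = 1/(z - ½) = 1/(-½ + z))
√(d + H(W(-3), -109)) = √(32237 + √((2/(-1 + 2*(-3)))² + (-109)²)) = √(32237 + √((2/(-1 - 6))² + 11881)) = √(32237 + √((2/(-7))² + 11881)) = √(32237 + √((2*(-⅐))² + 11881)) = √(32237 + √((-2/7)² + 11881)) = √(32237 + √(4/49 + 11881)) = √(32237 + √(582173/49)) = √(32237 + √582173/7)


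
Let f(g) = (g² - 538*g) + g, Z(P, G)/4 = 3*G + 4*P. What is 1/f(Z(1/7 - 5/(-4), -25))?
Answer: 49/11086632 ≈ 4.4197e-6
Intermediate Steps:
Z(P, G) = 12*G + 16*P (Z(P, G) = 4*(3*G + 4*P) = 12*G + 16*P)
f(g) = g² - 537*g
1/f(Z(1/7 - 5/(-4), -25)) = 1/((12*(-25) + 16*(1/7 - 5/(-4)))*(-537 + (12*(-25) + 16*(1/7 - 5/(-4))))) = 1/((-300 + 16*(1*(⅐) - 5*(-¼)))*(-537 + (-300 + 16*(1*(⅐) - 5*(-¼))))) = 1/((-300 + 16*(⅐ + 5/4))*(-537 + (-300 + 16*(⅐ + 5/4)))) = 1/((-300 + 16*(39/28))*(-537 + (-300 + 16*(39/28)))) = 1/((-300 + 156/7)*(-537 + (-300 + 156/7))) = 1/(-1944*(-537 - 1944/7)/7) = 1/(-1944/7*(-5703/7)) = 1/(11086632/49) = 49/11086632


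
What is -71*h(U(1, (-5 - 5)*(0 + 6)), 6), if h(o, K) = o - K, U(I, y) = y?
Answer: 4686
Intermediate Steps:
-71*h(U(1, (-5 - 5)*(0 + 6)), 6) = -71*((-5 - 5)*(0 + 6) - 1*6) = -71*(-10*6 - 6) = -71*(-60 - 6) = -71*(-66) = 4686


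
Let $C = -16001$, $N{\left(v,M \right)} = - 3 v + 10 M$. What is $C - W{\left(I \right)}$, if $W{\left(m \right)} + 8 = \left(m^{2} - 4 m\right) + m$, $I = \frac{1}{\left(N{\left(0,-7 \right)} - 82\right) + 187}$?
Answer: $- \frac{19591321}{1225} \approx -15993.0$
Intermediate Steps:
$I = \frac{1}{35}$ ($I = \frac{1}{\left(\left(\left(-3\right) 0 + 10 \left(-7\right)\right) - 82\right) + 187} = \frac{1}{\left(\left(0 - 70\right) - 82\right) + 187} = \frac{1}{\left(-70 - 82\right) + 187} = \frac{1}{-152 + 187} = \frac{1}{35} \approx 0.028571$)
$W{\left(m \right)} = -8 + m^{2} - 3 m$ ($W{\left(m \right)} = -8 + \left(\left(m^{2} - 4 m\right) + m\right) = -8 + \left(m^{2} - 3 m\right) = -8 + m^{2} - 3 m$)
$C - W{\left(I \right)} = -16001 - \left(-8 + \left(\frac{1}{35}\right)^{2} - \frac{3}{35}\right) = -16001 - \left(-8 + \frac{1}{1225} - \frac{3}{35}\right) = -16001 - - \frac{9904}{1225} = -16001 + \frac{9904}{1225} = - \frac{19591321}{1225}$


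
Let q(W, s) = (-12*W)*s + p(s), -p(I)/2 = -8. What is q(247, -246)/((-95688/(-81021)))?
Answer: 2461553015/3987 ≈ 6.1740e+5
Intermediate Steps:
p(I) = 16 (p(I) = -2*(-8) = 16)
q(W, s) = 16 - 12*W*s (q(W, s) = (-12*W)*s + 16 = -12*W*s + 16 = 16 - 12*W*s)
q(247, -246)/((-95688/(-81021))) = (16 - 12*247*(-246))/((-95688/(-81021))) = (16 + 729144)/((-95688*(-1/81021))) = 729160/(31896/27007) = 729160*(27007/31896) = 2461553015/3987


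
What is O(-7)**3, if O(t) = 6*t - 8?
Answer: -125000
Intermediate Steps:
O(t) = -8 + 6*t
O(-7)**3 = (-8 + 6*(-7))**3 = (-8 - 42)**3 = (-50)**3 = -125000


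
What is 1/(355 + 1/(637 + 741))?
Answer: 1378/489191 ≈ 0.0028169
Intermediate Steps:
1/(355 + 1/(637 + 741)) = 1/(355 + 1/1378) = 1/(489191/1378) = 1378/489191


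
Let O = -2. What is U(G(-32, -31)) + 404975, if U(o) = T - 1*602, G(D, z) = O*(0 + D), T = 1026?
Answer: 405399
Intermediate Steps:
G(D, z) = -2*D (G(D, z) = -2*(0 + D) = -2*D)
U(o) = 424 (U(o) = 1026 - 1*602 = 1026 - 602 = 424)
U(G(-32, -31)) + 404975 = 424 + 404975 = 405399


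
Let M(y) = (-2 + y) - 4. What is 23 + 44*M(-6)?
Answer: -505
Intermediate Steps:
M(y) = -6 + y
23 + 44*M(-6) = 23 + 44*(-6 - 6) = 23 + 44*(-12) = 23 - 528 = -505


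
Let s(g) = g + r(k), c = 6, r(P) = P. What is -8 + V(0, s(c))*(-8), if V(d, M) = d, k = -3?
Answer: -8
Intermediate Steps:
s(g) = -3 + g (s(g) = g - 3 = -3 + g)
-8 + V(0, s(c))*(-8) = -8 + 0*(-8) = -8 + 0 = -8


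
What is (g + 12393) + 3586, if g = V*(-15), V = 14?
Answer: 15769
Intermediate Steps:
g = -210 (g = 14*(-15) = -210)
(g + 12393) + 3586 = (-210 + 12393) + 3586 = 12183 + 3586 = 15769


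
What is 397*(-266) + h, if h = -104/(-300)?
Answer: -7920124/75 ≈ -1.0560e+5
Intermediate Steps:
h = 26/75 (h = -104*(-1/300) = 26/75 ≈ 0.34667)
397*(-266) + h = 397*(-266) + 26/75 = -105602 + 26/75 = -7920124/75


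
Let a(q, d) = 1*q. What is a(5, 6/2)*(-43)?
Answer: -215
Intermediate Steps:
a(q, d) = q
a(5, 6/2)*(-43) = 5*(-43) = -215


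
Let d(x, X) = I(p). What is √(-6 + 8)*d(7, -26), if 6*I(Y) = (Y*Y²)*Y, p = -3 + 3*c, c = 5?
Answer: 3456*√2 ≈ 4887.5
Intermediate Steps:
p = 12 (p = -3 + 3*5 = -3 + 15 = 12)
I(Y) = Y⁴/6 (I(Y) = ((Y*Y²)*Y)/6 = (Y³*Y)/6 = Y⁴/6)
d(x, X) = 3456 (d(x, X) = (⅙)*12⁴ = (⅙)*20736 = 3456)
√(-6 + 8)*d(7, -26) = √(-6 + 8)*3456 = √2*3456 = 3456*√2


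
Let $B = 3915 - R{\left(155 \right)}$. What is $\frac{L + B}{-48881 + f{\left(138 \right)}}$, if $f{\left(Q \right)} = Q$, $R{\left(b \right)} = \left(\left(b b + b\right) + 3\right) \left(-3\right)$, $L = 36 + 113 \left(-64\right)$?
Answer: $- \frac{69268}{48743} \approx -1.4211$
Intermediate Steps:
$L = -7196$ ($L = 36 - 7232 = -7196$)
$R{\left(b \right)} = -9 - 3 b - 3 b^{2}$ ($R{\left(b \right)} = \left(\left(b^{2} + b\right) + 3\right) \left(-3\right) = \left(\left(b + b^{2}\right) + 3\right) \left(-3\right) = \left(3 + b + b^{2}\right) \left(-3\right) = -9 - 3 b - 3 b^{2}$)
$B = 76464$ ($B = 3915 - \left(-9 - 465 - 3 \cdot 155^{2}\right) = 3915 - \left(-9 - 465 - 72075\right) = 3915 - -72549 = 3915 + 72549 = 76464$)
$\frac{L + B}{-48881 + f{\left(138 \right)}} = \frac{-7196 + 76464}{-48881 + 138} = \frac{69268}{-48743} = 69268 \left(- \frac{1}{48743}\right) = - \frac{69268}{48743}$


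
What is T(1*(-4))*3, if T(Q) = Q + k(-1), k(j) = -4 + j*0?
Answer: -24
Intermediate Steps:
k(j) = -4 (k(j) = -4 + 0 = -4)
T(Q) = -4 + Q (T(Q) = Q - 4 = -4 + Q)
T(1*(-4))*3 = (-4 + 1*(-4))*3 = (-4 - 4)*3 = -8*3 = -24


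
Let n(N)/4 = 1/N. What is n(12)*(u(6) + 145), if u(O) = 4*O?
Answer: 169/3 ≈ 56.333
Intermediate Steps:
n(N) = 4/N
n(12)*(u(6) + 145) = (4/12)*(4*6 + 145) = (4*(1/12))*(24 + 145) = (⅓)*169 = 169/3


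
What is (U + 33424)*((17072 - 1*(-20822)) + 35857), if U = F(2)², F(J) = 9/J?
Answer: 9866187527/4 ≈ 2.4665e+9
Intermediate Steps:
U = 81/4 (U = (9/2)² = 81/4 ≈ 20.250)
(U + 33424)*((17072 - 1*(-20822)) + 35857) = (81/4 + 33424)*((17072 - 1*(-20822)) + 35857) = 133777*((17072 + 20822) + 35857)/4 = 133777*(37894 + 35857)/4 = (133777/4)*73751 = 9866187527/4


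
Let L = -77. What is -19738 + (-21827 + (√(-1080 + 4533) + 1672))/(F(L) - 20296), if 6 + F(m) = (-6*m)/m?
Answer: -400819149/20308 - √3453/20308 ≈ -19737.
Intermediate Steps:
F(m) = -12 (F(m) = -6 + (-6*m)/m = -6 - 6 = -12)
-19738 + (-21827 + (√(-1080 + 4533) + 1672))/(F(L) - 20296) = -19738 + (-21827 + (√(-1080 + 4533) + 1672))/(-12 - 20296) = -19738 + (-21827 + (√3453 + 1672))/(-20308) = -19738 + (-21827 + (1672 + √3453))*(-1/20308) = -19738 + (-20155 + √3453)*(-1/20308) = -19738 + (20155/20308 - √3453/20308) = -400819149/20308 - √3453/20308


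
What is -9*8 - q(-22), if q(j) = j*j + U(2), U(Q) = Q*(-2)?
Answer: -552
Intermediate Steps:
U(Q) = -2*Q
q(j) = -4 + j² (q(j) = j*j - 2*2 = j² - 4 = -4 + j²)
-9*8 - q(-22) = -9*8 - (-4 + (-22)²) = -72 - (-4 + 484) = -72 - 1*480 = -72 - 480 = -552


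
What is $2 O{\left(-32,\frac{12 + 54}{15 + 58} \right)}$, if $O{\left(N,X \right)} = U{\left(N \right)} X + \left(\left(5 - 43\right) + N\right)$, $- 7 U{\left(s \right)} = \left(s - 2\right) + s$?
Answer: $- \frac{62828}{511} \approx -122.95$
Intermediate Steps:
$U{\left(s \right)} = \frac{2}{7} - \frac{2 s}{7}$ ($U{\left(s \right)} = - \frac{\left(s - 2\right) + s}{7} = - \frac{\left(-2 + s\right) + s}{7} = - \frac{-2 + 2 s}{7} = \frac{2}{7} - \frac{2 s}{7}$)
$O{\left(N,X \right)} = -38 + N + X \left(\frac{2}{7} - \frac{2 N}{7}\right)$ ($O{\left(N,X \right)} = \left(\frac{2}{7} - \frac{2 N}{7}\right) X + \left(\left(5 - 43\right) + N\right) = X \left(\frac{2}{7} - \frac{2 N}{7}\right) + \left(-38 + N\right) = -38 + N + X \left(\frac{2}{7} - \frac{2 N}{7}\right)$)
$2 O{\left(-32,\frac{12 + 54}{15 + 58} \right)} = 2 \left(-38 - 32 - \frac{2 \frac{12 + 54}{15 + 58} \left(-1 - 32\right)}{7}\right) = 2 \left(-38 - 32 - \frac{2}{7} \cdot \frac{66}{73} \left(-33\right)\right) = 2 \left(-38 - 32 - \frac{2}{7} \cdot 66 \cdot \frac{1}{73} \left(-33\right)\right) = 2 \left(-38 - 32 - \frac{132}{511} \left(-33\right)\right) = 2 \left(-38 - 32 + \frac{4356}{511}\right) = 2 \left(- \frac{31414}{511}\right) = - \frac{62828}{511}$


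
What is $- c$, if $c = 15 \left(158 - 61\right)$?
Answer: $-1455$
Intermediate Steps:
$c = 1455$ ($c = 15 \cdot 97 = 1455$)
$- c = \left(-1\right) 1455 = -1455$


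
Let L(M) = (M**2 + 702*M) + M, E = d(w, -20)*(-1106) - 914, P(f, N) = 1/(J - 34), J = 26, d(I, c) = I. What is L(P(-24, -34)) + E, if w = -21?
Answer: 1422345/64 ≈ 22224.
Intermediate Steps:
P(f, N) = -1/8 (P(f, N) = 1/(26 - 34) = 1/(-8) = -1/8)
E = 22312 (E = -21*(-1106) - 914 = 23226 - 914 = 22312)
L(M) = M**2 + 703*M
L(P(-24, -34)) + E = -(703 - 1/8)/8 + 22312 = -1/8*5623/8 + 22312 = -5623/64 + 22312 = 1422345/64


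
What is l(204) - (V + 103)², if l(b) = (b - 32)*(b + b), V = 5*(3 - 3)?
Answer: 59567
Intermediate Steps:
V = 0 (V = 5*0 = 0)
l(b) = 2*b*(-32 + b) (l(b) = (-32 + b)*(2*b) = 2*b*(-32 + b))
l(204) - (V + 103)² = 2*204*(-32 + 204) - (0 + 103)² = 2*204*172 - 1*103² = 70176 - 1*10609 = 70176 - 10609 = 59567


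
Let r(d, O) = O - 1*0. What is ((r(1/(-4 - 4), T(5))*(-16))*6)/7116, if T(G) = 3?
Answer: -24/593 ≈ -0.040472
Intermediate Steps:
r(d, O) = O (r(d, O) = O + 0 = O)
((r(1/(-4 - 4), T(5))*(-16))*6)/7116 = ((3*(-16))*6)/7116 = -48*6*(1/7116) = -288*1/7116 = -24/593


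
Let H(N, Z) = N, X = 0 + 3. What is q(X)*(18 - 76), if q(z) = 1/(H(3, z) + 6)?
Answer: -58/9 ≈ -6.4444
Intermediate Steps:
X = 3
q(z) = 1/9 (q(z) = 1/(3 + 6) = 1/9)
q(X)*(18 - 76) = (18 - 76)/9 = (1/9)*(-58) = -58/9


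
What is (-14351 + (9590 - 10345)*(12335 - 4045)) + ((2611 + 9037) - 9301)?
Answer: -6270954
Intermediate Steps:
(-14351 + (9590 - 10345)*(12335 - 4045)) + ((2611 + 9037) - 9301) = (-14351 - 755*8290) + (11648 - 9301) = (-14351 - 6258950) + 2347 = -6273301 + 2347 = -6270954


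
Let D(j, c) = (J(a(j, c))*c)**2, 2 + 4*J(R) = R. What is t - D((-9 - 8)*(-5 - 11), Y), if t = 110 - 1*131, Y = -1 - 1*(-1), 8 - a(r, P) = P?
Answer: -21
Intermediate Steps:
a(r, P) = 8 - P
J(R) = -1/2 + R/4
Y = 0 (Y = -1 + 1 = 0)
D(j, c) = c**2*(3/2 - c/4)**2 (D(j, c) = ((-1/2 + (8 - c)/4)*c)**2 = ((-1/2 + (2 - c/4))*c)**2 = ((3/2 - c/4)*c)**2 = (c*(3/2 - c/4))**2 = c**2*(3/2 - c/4)**2)
t = -21 (t = 110 - 131 = -21)
t - D((-9 - 8)*(-5 - 11), Y) = -21 - 0**2*(-6 + 0)**2/16 = -21 - 0*(-6)**2/16 = -21 - 0*36/16 = -21 - 1*0 = -21 + 0 = -21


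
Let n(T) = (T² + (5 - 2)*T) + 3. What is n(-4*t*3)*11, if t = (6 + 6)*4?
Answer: 3630561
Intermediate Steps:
t = 48 (t = 12*4 = 48)
n(T) = 3 + T² + 3*T (n(T) = (T² + 3*T) + 3 = 3 + T² + 3*T)
n(-4*t*3)*11 = (3 + (-4*48*3)² + 3*(-4*48*3))*11 = (3 + (-192*3)² + 3*(-192*3))*11 = (3 + (-576)² + 3*(-576))*11 = (3 + 331776 - 1728)*11 = 330051*11 = 3630561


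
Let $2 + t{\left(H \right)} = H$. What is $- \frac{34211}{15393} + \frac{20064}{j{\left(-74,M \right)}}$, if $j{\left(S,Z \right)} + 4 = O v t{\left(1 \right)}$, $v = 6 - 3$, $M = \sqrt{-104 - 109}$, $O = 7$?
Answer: $- \frac{309700427}{384825} \approx -804.78$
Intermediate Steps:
$t{\left(H \right)} = -2 + H$
$M = i \sqrt{213}$ ($M = \sqrt{-213} = i \sqrt{213} \approx 14.595 i$)
$v = 3$ ($v = 6 - 3 = 3$)
$j{\left(S,Z \right)} = -25$ ($j{\left(S,Z \right)} = -4 + 7 \cdot 3 \left(-2 + 1\right) = -4 + 21 \left(-1\right) = -4 - 21 = -25$)
$- \frac{34211}{15393} + \frac{20064}{j{\left(-74,M \right)}} = - \frac{34211}{15393} + \frac{20064}{-25} = \left(-34211\right) \frac{1}{15393} + 20064 \left(- \frac{1}{25}\right) = - \frac{34211}{15393} - \frac{20064}{25} = - \frac{309700427}{384825}$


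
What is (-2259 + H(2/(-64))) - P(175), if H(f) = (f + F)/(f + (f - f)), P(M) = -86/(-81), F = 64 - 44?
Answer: -234824/81 ≈ -2899.1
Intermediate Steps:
F = 20
P(M) = 86/81 (P(M) = -86*(-1/81) = 86/81)
H(f) = (20 + f)/f (H(f) = (f + 20)/(f + (f - f)) = (20 + f)/(f + 0) = (20 + f)/f)
(-2259 + H(2/(-64))) - P(175) = (-2259 + (20 + 2/(-64))/((2/(-64)))) - 1*86/81 = (-2259 + (20 + 2*(-1/64))/((2*(-1/64)))) - 86/81 = (-2259 + (20 - 1/32)/(-1/32)) - 86/81 = (-2259 - 32*639/32) - 86/81 = (-2259 - 639) - 86/81 = -2898 - 86/81 = -234824/81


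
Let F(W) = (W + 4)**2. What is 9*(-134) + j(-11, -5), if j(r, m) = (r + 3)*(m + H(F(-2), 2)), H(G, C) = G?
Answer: -1198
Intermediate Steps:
F(W) = (4 + W)**2
j(r, m) = (3 + r)*(4 + m) (j(r, m) = (r + 3)*(m + (4 - 2)**2) = (3 + r)*(m + 2**2) = (3 + r)*(m + 4) = (3 + r)*(4 + m))
9*(-134) + j(-11, -5) = 9*(-134) + (12 + 3*(-5) + 4*(-11) - 5*(-11)) = -1206 + (12 - 15 - 44 + 55) = -1206 + 8 = -1198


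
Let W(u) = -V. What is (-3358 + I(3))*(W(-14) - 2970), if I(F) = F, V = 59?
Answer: 10162295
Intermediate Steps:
W(u) = -59 (W(u) = -1*59 = -59)
(-3358 + I(3))*(W(-14) - 2970) = (-3358 + 3)*(-59 - 2970) = -3355*(-3029) = 10162295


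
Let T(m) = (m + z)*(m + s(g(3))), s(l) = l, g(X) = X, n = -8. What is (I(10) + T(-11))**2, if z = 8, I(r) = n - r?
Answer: 36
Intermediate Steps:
I(r) = -8 - r
T(m) = (3 + m)*(8 + m) (T(m) = (m + 8)*(m + 3) = (8 + m)*(3 + m) = (3 + m)*(8 + m))
(I(10) + T(-11))**2 = ((-8 - 1*10) + (24 + (-11)**2 + 11*(-11)))**2 = ((-8 - 10) + (24 + 121 - 121))**2 = (-18 + 24)**2 = 6**2 = 36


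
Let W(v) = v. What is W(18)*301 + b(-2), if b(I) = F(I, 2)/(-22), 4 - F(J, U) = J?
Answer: 59595/11 ≈ 5417.7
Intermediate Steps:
F(J, U) = 4 - J
b(I) = -2/11 + I/22 (b(I) = (4 - I)/(-22) = (4 - I)*(-1/22) = -2/11 + I/22)
W(18)*301 + b(-2) = 18*301 + (-2/11 + (1/22)*(-2)) = 5418 + (-2/11 - 1/11) = 5418 - 3/11 = 59595/11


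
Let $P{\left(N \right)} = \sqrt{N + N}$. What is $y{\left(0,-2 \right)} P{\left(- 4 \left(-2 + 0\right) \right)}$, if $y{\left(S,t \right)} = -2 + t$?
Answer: $-16$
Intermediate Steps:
$P{\left(N \right)} = \sqrt{2} \sqrt{N}$ ($P{\left(N \right)} = \sqrt{2 N} = \sqrt{2} \sqrt{N}$)
$y{\left(0,-2 \right)} P{\left(- 4 \left(-2 + 0\right) \right)} = \left(-2 - 2\right) \sqrt{2} \sqrt{- 4 \left(-2 + 0\right)} = - 4 \sqrt{2} \sqrt{\left(-4\right) \left(-2\right)} = - 4 \sqrt{2} \sqrt{8} = - 4 \sqrt{2} \cdot 2 \sqrt{2} = \left(-4\right) 4 = -16$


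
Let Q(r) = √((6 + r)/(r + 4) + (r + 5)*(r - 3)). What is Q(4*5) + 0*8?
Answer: √15339/6 ≈ 20.642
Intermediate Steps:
Q(r) = √((6 + r)/(4 + r) + (-3 + r)*(5 + r)) (Q(r) = √((6 + r)/(4 + r) + (5 + r)*(-3 + r)) = √((6 + r)/(4 + r) + (-3 + r)*(5 + r)))
Q(4*5) + 0*8 = √((-54 + (4*5)³ - 24*5 + 6*(4*5)²)/(4 + 4*5)) + 0*8 = √((-54 + 20³ - 6*20 + 6*20²)/(4 + 20)) + 0 = √((-54 + 8000 - 120 + 6*400)/24) + 0 = √((-54 + 8000 - 120 + 2400)/24) + 0 = √((1/24)*10226) + 0 = √(5113/12) + 0 = √15339/6 + 0 = √15339/6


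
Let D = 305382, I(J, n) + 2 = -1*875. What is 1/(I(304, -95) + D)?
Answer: 1/304505 ≈ 3.2840e-6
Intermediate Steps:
I(J, n) = -877 (I(J, n) = -2 - 1*875 = -2 - 875 = -877)
1/(I(304, -95) + D) = 1/(-877 + 305382) = 1/304505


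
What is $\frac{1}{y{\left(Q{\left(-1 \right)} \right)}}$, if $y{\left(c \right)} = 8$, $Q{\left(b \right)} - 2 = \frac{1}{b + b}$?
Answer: $\frac{1}{8} \approx 0.125$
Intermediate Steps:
$Q{\left(b \right)} = 2 + \frac{1}{2 b}$ ($Q{\left(b \right)} = 2 + \frac{1}{b + b} = 2 + \frac{1}{2 b}$)
$\frac{1}{y{\left(Q{\left(-1 \right)} \right)}} = \frac{1}{8}$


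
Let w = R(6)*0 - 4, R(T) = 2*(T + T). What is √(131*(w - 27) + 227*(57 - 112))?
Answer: I*√16546 ≈ 128.63*I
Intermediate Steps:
R(T) = 4*T (R(T) = 2*(2*T) = 4*T)
w = -4 (w = (4*6)*0 - 4 = 24*0 - 4 = 0 - 4 = -4)
√(131*(w - 27) + 227*(57 - 112)) = √(131*(-4 - 27) + 227*(57 - 112)) = √(131*(-31) + 227*(-55)) = √(-4061 - 12485) = √(-16546) = I*√16546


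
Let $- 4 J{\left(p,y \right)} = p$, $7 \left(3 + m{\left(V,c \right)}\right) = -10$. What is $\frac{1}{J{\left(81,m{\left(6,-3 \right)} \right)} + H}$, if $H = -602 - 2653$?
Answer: $- \frac{4}{13101} \approx -0.00030532$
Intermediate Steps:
$m{\left(V,c \right)} = - \frac{31}{7}$ ($m{\left(V,c \right)} = -3 + \frac{1}{7} \left(-10\right) = -3 - \frac{10}{7} = - \frac{31}{7}$)
$J{\left(p,y \right)} = - \frac{p}{4}$
$H = -3255$ ($H = -602 - 2653 = -3255$)
$\frac{1}{J{\left(81,m{\left(6,-3 \right)} \right)} + H} = \frac{1}{\left(- \frac{1}{4}\right) 81 - 3255} = \frac{1}{- \frac{81}{4} - 3255} = \frac{1}{- \frac{13101}{4}} = - \frac{4}{13101}$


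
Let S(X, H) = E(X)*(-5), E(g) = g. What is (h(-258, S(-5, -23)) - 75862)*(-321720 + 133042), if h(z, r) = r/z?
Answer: 1846442624719/129 ≈ 1.4314e+10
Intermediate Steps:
S(X, H) = -5*X (S(X, H) = X*(-5) = -5*X)
(h(-258, S(-5, -23)) - 75862)*(-321720 + 133042) = (-5*(-5)/(-258) - 75862)*(-321720 + 133042) = (25*(-1/258) - 75862)*(-188678) = (-25/258 - 75862)*(-188678) = -19572421/258*(-188678) = 1846442624719/129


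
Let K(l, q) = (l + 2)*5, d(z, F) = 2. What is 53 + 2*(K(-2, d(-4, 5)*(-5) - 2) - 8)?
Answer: 37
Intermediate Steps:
K(l, q) = 10 + 5*l (K(l, q) = (2 + l)*5 = 10 + 5*l)
53 + 2*(K(-2, d(-4, 5)*(-5) - 2) - 8) = 53 + 2*((10 + 5*(-2)) - 8) = 53 + 2*((10 - 10) - 8) = 53 + 2*(0 - 8) = 53 + 2*(-8) = 53 - 16 = 37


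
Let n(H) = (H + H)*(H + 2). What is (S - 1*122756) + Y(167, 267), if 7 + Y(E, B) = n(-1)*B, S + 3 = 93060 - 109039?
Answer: -139279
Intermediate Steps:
n(H) = 2*H*(2 + H) (n(H) = (2*H)*(2 + H) = 2*H*(2 + H))
S = -15982 (S = -3 + (93060 - 109039) = -3 - 15979 = -15982)
Y(E, B) = -7 - 2*B (Y(E, B) = -7 + (2*(-1)*(2 - 1))*B = -7 + (2*(-1)*1)*B = -7 - 2*B)
(S - 1*122756) + Y(167, 267) = (-15982 - 1*122756) + (-7 - 2*267) = (-15982 - 122756) + (-7 - 534) = -138738 - 541 = -139279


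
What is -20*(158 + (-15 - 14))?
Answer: -2580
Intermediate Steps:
-20*(158 + (-15 - 14)) = -20*(158 - 29) = -20*129 = -2580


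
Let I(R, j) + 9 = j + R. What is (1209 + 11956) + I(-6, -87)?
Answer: 13063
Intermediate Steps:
I(R, j) = -9 + R + j (I(R, j) = -9 + (j + R) = -9 + (R + j) = -9 + R + j)
(1209 + 11956) + I(-6, -87) = (1209 + 11956) + (-9 - 6 - 87) = 13165 - 102 = 13063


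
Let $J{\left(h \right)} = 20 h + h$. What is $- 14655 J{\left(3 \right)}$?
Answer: $-923265$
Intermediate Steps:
$J{\left(h \right)} = 21 h$
$- 14655 J{\left(3 \right)} = - 14655 \cdot 21 \cdot 3 = \left(-14655\right) 63 = -923265$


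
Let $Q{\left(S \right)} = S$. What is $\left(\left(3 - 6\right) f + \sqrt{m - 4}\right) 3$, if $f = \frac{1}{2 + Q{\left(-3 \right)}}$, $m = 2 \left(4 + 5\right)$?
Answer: $9 + 3 \sqrt{14} \approx 20.225$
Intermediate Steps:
$m = 18$ ($m = 2 \cdot 9 = 18$)
$f = -1$ ($f = \frac{1}{2 - 3} = \frac{1}{-1} = -1$)
$\left(\left(3 - 6\right) f + \sqrt{m - 4}\right) 3 = \left(\left(3 - 6\right) \left(-1\right) + \sqrt{18 - 4}\right) 3 = \left(\left(3 - 6\right) \left(-1\right) + \sqrt{14}\right) 3 = \left(\left(-3\right) \left(-1\right) + \sqrt{14}\right) 3 = \left(3 + \sqrt{14}\right) 3 = 9 + 3 \sqrt{14}$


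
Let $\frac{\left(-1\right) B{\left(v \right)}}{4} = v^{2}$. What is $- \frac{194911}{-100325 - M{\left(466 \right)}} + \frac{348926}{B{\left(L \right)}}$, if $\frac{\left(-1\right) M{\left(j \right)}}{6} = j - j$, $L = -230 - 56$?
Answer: $\frac{14382879837}{16412367400} \approx 0.87634$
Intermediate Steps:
$L = -286$ ($L = -230 - 56 = -286$)
$M{\left(j \right)} = 0$ ($M{\left(j \right)} = - 6 \left(j - j\right) = \left(-6\right) 0 = 0$)
$B{\left(v \right)} = - 4 v^{2}$
$- \frac{194911}{-100325 - M{\left(466 \right)}} + \frac{348926}{B{\left(L \right)}} = - \frac{194911}{-100325 - 0} + \frac{348926}{\left(-4\right) \left(-286\right)^{2}} = - \frac{194911}{-100325 + 0} + \frac{348926}{\left(-4\right) 81796} = - \frac{194911}{-100325} + \frac{348926}{-327184} = \left(-194911\right) \left(- \frac{1}{100325}\right) + 348926 \left(- \frac{1}{327184}\right) = \frac{194911}{100325} - \frac{174463}{163592} = \frac{14382879837}{16412367400}$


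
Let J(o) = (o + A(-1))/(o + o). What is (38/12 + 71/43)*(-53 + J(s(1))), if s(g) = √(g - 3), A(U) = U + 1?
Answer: 0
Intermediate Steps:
A(U) = 1 + U
s(g) = √(-3 + g)
J(o) = ½ (J(o) = (o + (1 - 1))/(o + o) = (o + 0)/((2*o)) = o*(1/(2*o)) = ½)
(38/12 + 71/43)*(-53 + J(s(1))) = (38/12 + 71/43)*(-53 + ½) = (38*(1/12) + 71*(1/43))*(-105/2) = (19/6 + 71/43)*(-105/2) = (1243/258)*(-105/2) = -43505/172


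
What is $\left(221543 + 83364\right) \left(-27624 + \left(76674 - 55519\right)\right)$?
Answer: $-1972443383$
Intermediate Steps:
$\left(221543 + 83364\right) \left(-27624 + \left(76674 - 55519\right)\right) = 304907 \left(-27624 + \left(76674 - 55519\right)\right) = 304907 \left(-27624 + 21155\right) = 304907 \left(-6469\right) = -1972443383$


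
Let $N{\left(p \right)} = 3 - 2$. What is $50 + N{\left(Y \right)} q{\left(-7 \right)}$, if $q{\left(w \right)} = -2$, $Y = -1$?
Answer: $48$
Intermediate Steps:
$N{\left(p \right)} = 1$ ($N{\left(p \right)} = 3 - 2 = 1$)
$50 + N{\left(Y \right)} q{\left(-7 \right)} = 50 + 1 \left(-2\right) = 50 - 2 = 48$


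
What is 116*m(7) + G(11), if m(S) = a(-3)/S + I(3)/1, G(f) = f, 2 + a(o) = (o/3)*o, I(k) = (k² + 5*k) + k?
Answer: 22117/7 ≈ 3159.6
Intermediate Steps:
I(k) = k² + 6*k
a(o) = -2 + o²/3 (a(o) = -2 + (o/3)*o = -2 + o²/3)
m(S) = 27 + 1/S (m(S) = (-2 + (⅓)*(-3)²)/S + (3*(6 + 3))/1 = (-2 + (⅓)*9)/S + (3*9)*1 = (-2 + 3)/S + 27*1 = 1/S + 27 = 27 + 1/S)
116*m(7) + G(11) = 116*(27 + 1/7) + 11 = 116*(27 + ⅐) + 11 = 116*(190/7) + 11 = 22040/7 + 11 = 22117/7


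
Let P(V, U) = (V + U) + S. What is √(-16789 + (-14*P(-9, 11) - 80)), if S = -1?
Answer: I*√16883 ≈ 129.93*I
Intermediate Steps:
P(V, U) = -1 + U + V (P(V, U) = (V + U) - 1 = (U + V) - 1 = -1 + U + V)
√(-16789 + (-14*P(-9, 11) - 80)) = √(-16789 + (-14*(-1 + 11 - 9) - 80)) = √(-16789 + (-14*1 - 80)) = √(-16789 + (-14 - 80)) = √(-16789 - 94) = √(-16883) = I*√16883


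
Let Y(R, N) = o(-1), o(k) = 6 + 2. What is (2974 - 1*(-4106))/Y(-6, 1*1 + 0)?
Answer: 885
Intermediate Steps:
o(k) = 8
Y(R, N) = 8
(2974 - 1*(-4106))/Y(-6, 1*1 + 0) = (2974 - 1*(-4106))/8 = (2974 + 4106)*(1/8) = 7080*(1/8) = 885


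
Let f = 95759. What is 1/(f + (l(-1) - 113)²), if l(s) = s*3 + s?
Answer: 1/109448 ≈ 9.1368e-6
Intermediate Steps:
l(s) = 4*s (l(s) = 3*s + s = 4*s)
1/(f + (l(-1) - 113)²) = 1/(95759 + (4*(-1) - 113)²) = 1/(95759 + (-4 - 113)²) = 1/(95759 + (-117)²) = 1/(95759 + 13689) = 1/109448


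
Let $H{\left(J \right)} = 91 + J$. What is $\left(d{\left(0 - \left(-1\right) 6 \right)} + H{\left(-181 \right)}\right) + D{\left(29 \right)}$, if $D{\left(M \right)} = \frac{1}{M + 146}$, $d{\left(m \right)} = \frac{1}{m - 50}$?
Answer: $- \frac{693131}{7700} \approx -90.017$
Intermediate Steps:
$d{\left(m \right)} = \frac{1}{-50 + m}$
$D{\left(M \right)} = \frac{1}{146 + M}$
$\left(d{\left(0 - \left(-1\right) 6 \right)} + H{\left(-181 \right)}\right) + D{\left(29 \right)} = \left(\frac{1}{-50 + \left(0 - \left(-1\right) 6\right)} + \left(91 - 181\right)\right) + \frac{1}{146 + 29} = \left(\frac{1}{-50 + \left(0 - -6\right)} - 90\right) + \frac{1}{175} = \left(\frac{1}{-50 + \left(0 + 6\right)} - 90\right) + \frac{1}{175} = \left(\frac{1}{-50 + 6} - 90\right) + \frac{1}{175} = \left(\frac{1}{-44} - 90\right) + \frac{1}{175} = \left(- \frac{1}{44} - 90\right) + \frac{1}{175} = - \frac{3961}{44} + \frac{1}{175} = - \frac{693131}{7700}$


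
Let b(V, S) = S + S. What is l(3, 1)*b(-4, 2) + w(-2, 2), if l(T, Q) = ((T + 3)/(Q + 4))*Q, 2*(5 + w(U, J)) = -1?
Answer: -7/10 ≈ -0.70000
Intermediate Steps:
w(U, J) = -11/2 (w(U, J) = -5 + (½)*(-1) = -5 - ½ = -11/2)
b(V, S) = 2*S
l(T, Q) = Q*(3 + T)/(4 + Q) (l(T, Q) = ((3 + T)/(4 + Q))*Q = Q*(3 + T)/(4 + Q))
l(3, 1)*b(-4, 2) + w(-2, 2) = (1*(3 + 3)/(4 + 1))*(2*2) - 11/2 = (1*6/5)*4 - 11/2 = (1*(⅕)*6)*4 - 11/2 = (6/5)*4 - 11/2 = 24/5 - 11/2 = -7/10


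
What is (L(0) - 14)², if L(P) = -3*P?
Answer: 196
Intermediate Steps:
(L(0) - 14)² = (-3*0 - 14)² = (0 - 14)² = (-14)² = 196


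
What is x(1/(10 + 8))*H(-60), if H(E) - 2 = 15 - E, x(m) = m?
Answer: 77/18 ≈ 4.2778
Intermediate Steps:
H(E) = 17 - E (H(E) = 2 + (15 - E) = 17 - E)
x(1/(10 + 8))*H(-60) = (17 - 1*(-60))/(10 + 8) = (17 + 60)/18 = (1/18)*77 = 77/18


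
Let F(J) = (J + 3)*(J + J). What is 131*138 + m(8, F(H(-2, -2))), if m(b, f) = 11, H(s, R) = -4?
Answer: 18089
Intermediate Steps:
F(J) = 2*J*(3 + J) (F(J) = (3 + J)*(2*J) = 2*J*(3 + J))
131*138 + m(8, F(H(-2, -2))) = 131*138 + 11 = 18078 + 11 = 18089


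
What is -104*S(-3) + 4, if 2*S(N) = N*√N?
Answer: 4 + 156*I*√3 ≈ 4.0 + 270.2*I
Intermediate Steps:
S(N) = N^(3/2)/2 (S(N) = (N*√N)/2 = N^(3/2)/2)
-104*S(-3) + 4 = -52*(-3)^(3/2) + 4 = -52*(-3*I*√3) + 4 = -(-156)*I*√3 + 4 = 156*I*√3 + 4 = 4 + 156*I*√3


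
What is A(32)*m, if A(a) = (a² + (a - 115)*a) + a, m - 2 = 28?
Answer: -48000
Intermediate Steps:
m = 30 (m = 2 + 28 = 30)
A(a) = a + a² + a*(-115 + a) (A(a) = (a² + (-115 + a)*a) + a = (a² + a*(-115 + a)) + a = a + a² + a*(-115 + a))
A(32)*m = (2*32*(-57 + 32))*30 = (2*32*(-25))*30 = -1600*30 = -48000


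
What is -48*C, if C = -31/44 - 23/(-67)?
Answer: 12780/737 ≈ 17.341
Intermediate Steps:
C = -1065/2948 (C = -31*1/44 - 23*(-1/67) = -31/44 + 23/67 = -1065/2948 ≈ -0.36126)
-48*C = -48*(-1065/2948) = 12780/737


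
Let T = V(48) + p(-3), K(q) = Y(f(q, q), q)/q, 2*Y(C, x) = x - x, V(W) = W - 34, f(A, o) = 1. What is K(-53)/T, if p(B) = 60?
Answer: 0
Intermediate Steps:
V(W) = -34 + W
Y(C, x) = 0 (Y(C, x) = (x - x)/2 = (½)*0 = 0)
K(q) = 0 (K(q) = 0/q = 0)
T = 74 (T = (-34 + 48) + 60 = 14 + 60 = 74)
K(-53)/T = 0/74 = 0*(1/74) = 0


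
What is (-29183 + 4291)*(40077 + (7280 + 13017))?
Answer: -1502829608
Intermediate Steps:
(-29183 + 4291)*(40077 + (7280 + 13017)) = -24892*(40077 + 20297) = -24892*60374 = -1502829608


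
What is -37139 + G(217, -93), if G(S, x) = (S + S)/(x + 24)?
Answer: -2563025/69 ≈ -37145.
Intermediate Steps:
G(S, x) = 2*S/(24 + x) (G(S, x) = (2*S)/(24 + x) = 2*S/(24 + x))
-37139 + G(217, -93) = -37139 + 2*217/(24 - 93) = -37139 + 2*217/(-69) = -37139 + 2*217*(-1/69) = -37139 - 434/69 = -2563025/69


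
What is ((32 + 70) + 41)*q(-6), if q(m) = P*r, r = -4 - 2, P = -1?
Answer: 858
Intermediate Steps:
r = -6
q(m) = 6 (q(m) = -1*(-6) = 6)
((32 + 70) + 41)*q(-6) = ((32 + 70) + 41)*6 = (102 + 41)*6 = 143*6 = 858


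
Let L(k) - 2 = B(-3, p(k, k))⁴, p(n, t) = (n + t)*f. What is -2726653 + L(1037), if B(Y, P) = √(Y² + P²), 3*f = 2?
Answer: 296045698961494/81 ≈ 3.6549e+12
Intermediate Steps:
f = ⅔ (f = (⅓)*2 = ⅔ ≈ 0.66667)
p(n, t) = 2*n/3 + 2*t/3 (p(n, t) = (n + t)*(⅔) = 2*n/3 + 2*t/3)
B(Y, P) = √(P² + Y²)
L(k) = 2 + (9 + 16*k²/9)² (L(k) = 2 + (√((2*k/3 + 2*k/3)² + (-3)²))⁴ = 2 + (√((4*k/3)² + 9))⁴ = 2 + (√(16*k²/9 + 9))⁴ = 2 + (√(9 + 16*k²/9))⁴ = 2 + (9 + 16*k²/9)²)
-2726653 + L(1037) = -2726653 + (2 + (81 + 16*1037²)²/81) = -2726653 + (2 + (81 + 16*1075369)²/81) = -2726653 + (2 + (81 + 17205904)²/81) = -2726653 + (2 + (1/81)*17205985²) = -2726653 + (2 + (1/81)*296045919820225) = -2726653 + (2 + 296045919820225/81) = -2726653 + 296045919820387/81 = 296045698961494/81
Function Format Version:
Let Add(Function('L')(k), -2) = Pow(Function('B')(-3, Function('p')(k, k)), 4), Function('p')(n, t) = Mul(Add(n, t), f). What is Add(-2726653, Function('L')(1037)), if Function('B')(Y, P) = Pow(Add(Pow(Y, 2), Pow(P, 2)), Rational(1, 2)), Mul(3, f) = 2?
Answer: Rational(296045698961494, 81) ≈ 3.6549e+12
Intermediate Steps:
f = Rational(2, 3) (f = Mul(Rational(1, 3), 2) = Rational(2, 3) ≈ 0.66667)
Function('p')(n, t) = Add(Mul(Rational(2, 3), n), Mul(Rational(2, 3), t)) (Function('p')(n, t) = Mul(Add(n, t), Rational(2, 3)) = Add(Mul(Rational(2, 3), n), Mul(Rational(2, 3), t)))
Function('B')(Y, P) = Pow(Add(Pow(P, 2), Pow(Y, 2)), Rational(1, 2))
Function('L')(k) = Add(2, Pow(Add(9, Mul(Rational(16, 9), Pow(k, 2))), 2)) (Function('L')(k) = Add(2, Pow(Pow(Add(Pow(Add(Mul(Rational(2, 3), k), Mul(Rational(2, 3), k)), 2), Pow(-3, 2)), Rational(1, 2)), 4)) = Add(2, Pow(Pow(Add(Pow(Mul(Rational(4, 3), k), 2), 9), Rational(1, 2)), 4)) = Add(2, Pow(Pow(Add(Mul(Rational(16, 9), Pow(k, 2)), 9), Rational(1, 2)), 4)) = Add(2, Pow(Pow(Add(9, Mul(Rational(16, 9), Pow(k, 2))), Rational(1, 2)), 4)) = Add(2, Pow(Add(9, Mul(Rational(16, 9), Pow(k, 2))), 2)))
Add(-2726653, Function('L')(1037)) = Add(-2726653, Add(2, Mul(Rational(1, 81), Pow(Add(81, Mul(16, Pow(1037, 2))), 2)))) = Add(-2726653, Add(2, Mul(Rational(1, 81), Pow(Add(81, Mul(16, 1075369)), 2)))) = Add(-2726653, Add(2, Mul(Rational(1, 81), Pow(Add(81, 17205904), 2)))) = Add(-2726653, Add(2, Mul(Rational(1, 81), Pow(17205985, 2)))) = Add(-2726653, Add(2, Mul(Rational(1, 81), 296045919820225))) = Add(-2726653, Add(2, Rational(296045919820225, 81))) = Add(-2726653, Rational(296045919820387, 81)) = Rational(296045698961494, 81)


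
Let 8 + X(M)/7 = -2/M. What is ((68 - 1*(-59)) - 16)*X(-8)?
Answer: -24087/4 ≈ -6021.8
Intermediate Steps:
X(M) = -56 - 14/M (X(M) = -56 + 7*(-2/M) = -56 - 14/M)
((68 - 1*(-59)) - 16)*X(-8) = ((68 - 1*(-59)) - 16)*(-56 - 14/(-8)) = ((68 + 59) - 16)*(-56 - 14*(-⅛)) = (127 - 16)*(-56 + 7/4) = 111*(-217/4) = -24087/4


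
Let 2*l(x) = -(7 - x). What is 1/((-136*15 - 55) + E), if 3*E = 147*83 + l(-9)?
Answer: 3/5908 ≈ 0.00050779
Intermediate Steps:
l(x) = -7/2 + x/2 (l(x) = (-(7 - x))/2 = (-7 + x)/2 = -7/2 + x/2)
E = 12193/3 (E = (147*83 + (-7/2 + (1/2)*(-9)))/3 = (12201 + (-7/2 - 9/2))/3 = (12201 - 8)/3 = (1/3)*12193 = 12193/3 ≈ 4064.3)
1/((-136*15 - 55) + E) = 1/((-136*15 - 55) + 12193/3) = 1/((-2040 - 55) + 12193/3) = 1/(-2095 + 12193/3) = 1/(5908/3) = 3/5908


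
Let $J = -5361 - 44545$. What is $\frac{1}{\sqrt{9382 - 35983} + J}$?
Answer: $- \frac{49906}{2490635437} - \frac{i \sqrt{26601}}{2490635437} \approx -2.0037 \cdot 10^{-5} - 6.5485 \cdot 10^{-8} i$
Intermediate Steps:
$J = -49906$
$\frac{1}{\sqrt{9382 - 35983} + J} = \frac{1}{\sqrt{9382 - 35983} - 49906} = \frac{1}{\sqrt{-26601} - 49906} = \frac{1}{i \sqrt{26601} - 49906} = \frac{1}{-49906 + i \sqrt{26601}}$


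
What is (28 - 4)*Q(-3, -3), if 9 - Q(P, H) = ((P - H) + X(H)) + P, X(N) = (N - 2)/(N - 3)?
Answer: 268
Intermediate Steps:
X(N) = (-2 + N)/(-3 + N)
Q(P, H) = 9 + H - 2*P - (-2 + H)/(-3 + H) (Q(P, H) = 9 - (((P - H) + (-2 + H)/(-3 + H)) + P) = 9 - ((P - H + (-2 + H)/(-3 + H)) + P) = 9 - (-H + 2*P + (-2 + H)/(-3 + H)) = 9 + (H - 2*P - (-2 + H)/(-3 + H)) = 9 + H - 2*P - (-2 + H)/(-3 + H))
(28 - 4)*Q(-3, -3) = (28 - 4)*((2 - 1*(-3) + (-3 - 3)*(9 - 3 - 2*(-3)))/(-3 - 3)) = 24*((2 + 3 - 6*(9 - 3 + 6))/(-6)) = 24*(-(2 + 3 - 6*12)/6) = 24*(-(2 + 3 - 72)/6) = 24*(-⅙*(-67)) = 24*(67/6) = 268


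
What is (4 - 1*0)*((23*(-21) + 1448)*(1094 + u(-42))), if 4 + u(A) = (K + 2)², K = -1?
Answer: 4211260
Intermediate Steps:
u(A) = -3 (u(A) = -4 + (-1 + 2)² = -4 + 1² = -4 + 1 = -3)
(4 - 1*0)*((23*(-21) + 1448)*(1094 + u(-42))) = (4 - 1*0)*((23*(-21) + 1448)*(1094 - 3)) = (4 + 0)*((-483 + 1448)*1091) = 4*(965*1091) = 4*1052815 = 4211260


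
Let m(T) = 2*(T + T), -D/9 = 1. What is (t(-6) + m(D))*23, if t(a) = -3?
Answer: -897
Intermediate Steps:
D = -9 (D = -9*1 = -9)
m(T) = 4*T (m(T) = 2*(2*T) = 4*T)
(t(-6) + m(D))*23 = (-3 + 4*(-9))*23 = (-3 - 36)*23 = -39*23 = -897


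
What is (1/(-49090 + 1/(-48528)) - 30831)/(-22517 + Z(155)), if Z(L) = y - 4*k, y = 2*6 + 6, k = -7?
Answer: 73446826720479/53531304276391 ≈ 1.3720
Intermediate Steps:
y = 18 (y = 12 + 6 = 18)
Z(L) = 46 (Z(L) = 18 - 4*(-7) = 18 + 28 = 46)
(1/(-49090 + 1/(-48528)) - 30831)/(-22517 + Z(155)) = (1/(-49090 + 1/(-48528)) - 30831)/(-22517 + 46) = (1/(-49090 - 1/48528) - 30831)/(-22471) = (1/(-2382239521/48528) - 30831)*(-1/22471) = (-48528/2382239521 - 30831)*(-1/22471) = -73446826720479/2382239521*(-1/22471) = 73446826720479/53531304276391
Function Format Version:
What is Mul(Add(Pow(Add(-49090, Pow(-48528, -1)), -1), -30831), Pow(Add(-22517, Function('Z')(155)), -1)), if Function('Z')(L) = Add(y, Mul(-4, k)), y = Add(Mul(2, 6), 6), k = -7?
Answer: Rational(73446826720479, 53531304276391) ≈ 1.3720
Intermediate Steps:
y = 18 (y = Add(12, 6) = 18)
Function('Z')(L) = 46 (Function('Z')(L) = Add(18, Mul(-4, -7)) = Add(18, 28) = 46)
Mul(Add(Pow(Add(-49090, Pow(-48528, -1)), -1), -30831), Pow(Add(-22517, Function('Z')(155)), -1)) = Mul(Add(Pow(Add(-49090, Pow(-48528, -1)), -1), -30831), Pow(Add(-22517, 46), -1)) = Mul(Add(Pow(Add(-49090, Rational(-1, 48528)), -1), -30831), Pow(-22471, -1)) = Mul(Add(Pow(Rational(-2382239521, 48528), -1), -30831), Rational(-1, 22471)) = Mul(Add(Rational(-48528, 2382239521), -30831), Rational(-1, 22471)) = Mul(Rational(-73446826720479, 2382239521), Rational(-1, 22471)) = Rational(73446826720479, 53531304276391)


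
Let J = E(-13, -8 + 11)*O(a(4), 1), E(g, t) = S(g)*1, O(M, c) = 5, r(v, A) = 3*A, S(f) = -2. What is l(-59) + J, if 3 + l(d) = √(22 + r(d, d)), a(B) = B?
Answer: -13 + I*√155 ≈ -13.0 + 12.45*I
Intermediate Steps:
E(g, t) = -2 (E(g, t) = -2*1 = -2)
l(d) = -3 + √(22 + 3*d)
J = -10 (J = -2*5 = -10)
l(-59) + J = (-3 + √(22 + 3*(-59))) - 10 = (-3 + √(22 - 177)) - 10 = (-3 + √(-155)) - 10 = (-3 + I*√155) - 10 = -13 + I*√155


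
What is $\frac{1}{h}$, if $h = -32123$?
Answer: $- \frac{1}{32123} \approx -3.113 \cdot 10^{-5}$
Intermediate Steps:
$\frac{1}{h} = \frac{1}{-32123} = - \frac{1}{32123}$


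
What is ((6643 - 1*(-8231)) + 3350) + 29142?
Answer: 47366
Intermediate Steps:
((6643 - 1*(-8231)) + 3350) + 29142 = ((6643 + 8231) + 3350) + 29142 = (14874 + 3350) + 29142 = 18224 + 29142 = 47366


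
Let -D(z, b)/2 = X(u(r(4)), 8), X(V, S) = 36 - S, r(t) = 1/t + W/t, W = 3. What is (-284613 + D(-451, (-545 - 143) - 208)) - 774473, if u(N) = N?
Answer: -1059142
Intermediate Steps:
r(t) = 4/t (r(t) = 1/t + 3/t = 4/t)
D(z, b) = -56 (D(z, b) = -2*(36 - 1*8) = -2*(36 - 8) = -2*28 = -56)
(-284613 + D(-451, (-545 - 143) - 208)) - 774473 = (-284613 - 56) - 774473 = -284669 - 774473 = -1059142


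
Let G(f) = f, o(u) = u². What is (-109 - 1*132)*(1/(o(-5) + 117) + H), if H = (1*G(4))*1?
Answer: -137129/142 ≈ -965.70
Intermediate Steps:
H = 4 (H = (1*4)*1 = 4*1 = 4)
(-109 - 1*132)*(1/(o(-5) + 117) + H) = (-109 - 1*132)*(1/((-5)² + 117) + 4) = (-109 - 132)*(1/(25 + 117) + 4) = -241*(1/142 + 4) = -241*569/142 = -137129/142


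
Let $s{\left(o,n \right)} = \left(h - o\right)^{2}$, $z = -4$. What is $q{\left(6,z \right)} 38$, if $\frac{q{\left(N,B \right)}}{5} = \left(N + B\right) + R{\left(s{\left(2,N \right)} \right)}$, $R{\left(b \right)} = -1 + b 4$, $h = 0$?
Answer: $3230$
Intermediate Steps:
$s{\left(o,n \right)} = o^{2}$ ($s{\left(o,n \right)} = \left(0 - o\right)^{2} = \left(- o\right)^{2} = o^{2}$)
$R{\left(b \right)} = -1 + 4 b$
$q{\left(N,B \right)} = 75 + 5 B + 5 N$ ($q{\left(N,B \right)} = 5 \left(\left(N + B\right) - \left(1 - 4 \cdot 2^{2}\right)\right) = 5 \left(\left(B + N\right) + \left(-1 + 4 \cdot 4\right)\right) = 5 \left(\left(B + N\right) + \left(-1 + 16\right)\right) = 5 \left(\left(B + N\right) + 15\right) = 5 \left(15 + B + N\right) = 75 + 5 B + 5 N$)
$q{\left(6,z \right)} 38 = \left(75 + 5 \left(-4\right) + 5 \cdot 6\right) 38 = \left(75 - 20 + 30\right) 38 = 85 \cdot 38 = 3230$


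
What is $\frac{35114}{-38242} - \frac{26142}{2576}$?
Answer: $- \frac{272544007}{24627848} \approx -11.066$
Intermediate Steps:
$\frac{35114}{-38242} - \frac{26142}{2576} = 35114 \left(- \frac{1}{38242}\right) - \frac{13071}{1288} = - \frac{17557}{19121} - \frac{13071}{1288} = - \frac{272544007}{24627848}$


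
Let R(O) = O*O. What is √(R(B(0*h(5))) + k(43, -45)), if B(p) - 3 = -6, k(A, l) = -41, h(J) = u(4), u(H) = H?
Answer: 4*I*√2 ≈ 5.6569*I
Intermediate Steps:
h(J) = 4
B(p) = -3 (B(p) = 3 - 6 = -3)
R(O) = O²
√(R(B(0*h(5))) + k(43, -45)) = √((-3)² - 41) = √(9 - 41) = √(-32) = 4*I*√2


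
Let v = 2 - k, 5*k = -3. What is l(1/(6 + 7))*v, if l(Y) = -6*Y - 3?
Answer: -9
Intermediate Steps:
k = -⅗ (k = (⅕)*(-3) = -⅗ ≈ -0.60000)
l(Y) = -3 - 6*Y
v = 13/5 (v = 2 - 1*(-⅗) = 2 + ⅗ = 13/5 ≈ 2.6000)
l(1/(6 + 7))*v = (-3 - 6/(6 + 7))*(13/5) = (-3 - 6/13)*(13/5) = -45/13*13/5 = -9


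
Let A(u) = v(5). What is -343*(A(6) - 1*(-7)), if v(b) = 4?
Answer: -3773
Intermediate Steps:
A(u) = 4
-343*(A(6) - 1*(-7)) = -343*(4 - 1*(-7)) = -343*(4 + 7) = -343*11 = -3773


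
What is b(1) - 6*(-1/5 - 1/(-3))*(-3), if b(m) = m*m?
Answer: 17/5 ≈ 3.4000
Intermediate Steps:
b(m) = m**2
b(1) - 6*(-1/5 - 1/(-3))*(-3) = 1**2 - 6*(-1/5 - 1/(-3))*(-3) = 1 - 6*(-1*1/5 - 1*(-1/3))*(-3) = 1 - 6*(-1/5 + 1/3)*(-3) = 1 - 4*(-3)/5 = 1 - 6*(-2/5) = 1 + 12/5 = 17/5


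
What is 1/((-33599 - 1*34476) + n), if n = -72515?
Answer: -1/140590 ≈ -7.1129e-6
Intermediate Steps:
1/((-33599 - 1*34476) + n) = 1/((-33599 - 1*34476) - 72515) = 1/((-33599 - 34476) - 72515) = 1/(-68075 - 72515) = 1/(-140590) = -1/140590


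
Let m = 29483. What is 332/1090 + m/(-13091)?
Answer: -13895129/7134595 ≈ -1.9476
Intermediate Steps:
332/1090 + m/(-13091) = 332/1090 + 29483/(-13091) = 332*(1/1090) + 29483*(-1/13091) = 166/545 - 29483/13091 = -13895129/7134595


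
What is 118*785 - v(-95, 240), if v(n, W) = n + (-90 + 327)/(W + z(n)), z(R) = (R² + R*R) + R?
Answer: 562377046/6065 ≈ 92725.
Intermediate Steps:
z(R) = R + 2*R² (z(R) = (R² + R²) + R = 2*R² + R = R + 2*R²)
v(n, W) = n + 237/(W + n*(1 + 2*n)) (v(n, W) = n + (-90 + 327)/(W + n*(1 + 2*n)) = n + 237/(W + n*(1 + 2*n)))
118*785 - v(-95, 240) = 118*785 - (237 + 240*(-95) + (-95)²*(1 + 2*(-95)))/(240 - 95*(1 + 2*(-95))) = 92630 - (237 - 22800 + 9025*(1 - 190))/(240 - 95*(1 - 190)) = 92630 - (237 - 22800 + 9025*(-189))/(240 - 95*(-189)) = 92630 - (237 - 22800 - 1705725)/(240 + 17955) = 92630 - (-1728288)/18195 = 92630 - 1*(-576096/6065) = 92630 + 576096/6065 = 562377046/6065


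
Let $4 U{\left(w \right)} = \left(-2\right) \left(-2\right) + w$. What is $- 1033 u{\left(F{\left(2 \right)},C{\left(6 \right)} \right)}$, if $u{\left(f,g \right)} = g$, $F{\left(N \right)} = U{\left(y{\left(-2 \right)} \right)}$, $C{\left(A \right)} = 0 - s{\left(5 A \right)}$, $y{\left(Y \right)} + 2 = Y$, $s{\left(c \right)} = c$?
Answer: $30990$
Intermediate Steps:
$y{\left(Y \right)} = -2 + Y$
$C{\left(A \right)} = - 5 A$ ($C{\left(A \right)} = 0 - 5 A = - 5 A$)
$U{\left(w \right)} = 1 + \frac{w}{4}$ ($U{\left(w \right)} = \frac{\left(-2\right) \left(-2\right) + w}{4} = \frac{4 + w}{4} = 1 + \frac{w}{4}$)
$F{\left(N \right)} = 0$ ($F{\left(N \right)} = 1 + \frac{-2 - 2}{4} = 1 + \frac{1}{4} \left(-4\right) = 1 - 1 = 0$)
$- 1033 u{\left(F{\left(2 \right)},C{\left(6 \right)} \right)} = - 1033 \left(\left(-5\right) 6\right) = \left(-1033\right) \left(-30\right) = 30990$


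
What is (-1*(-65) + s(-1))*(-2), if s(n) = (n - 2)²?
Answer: -148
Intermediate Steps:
s(n) = (-2 + n)²
(-1*(-65) + s(-1))*(-2) = (-1*(-65) + (-2 - 1)²)*(-2) = (65 + (-3)²)*(-2) = (65 + 9)*(-2) = 74*(-2) = -148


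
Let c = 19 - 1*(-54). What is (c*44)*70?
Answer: 224840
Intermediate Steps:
c = 73 (c = 19 + 54 = 73)
(c*44)*70 = (73*44)*70 = 3212*70 = 224840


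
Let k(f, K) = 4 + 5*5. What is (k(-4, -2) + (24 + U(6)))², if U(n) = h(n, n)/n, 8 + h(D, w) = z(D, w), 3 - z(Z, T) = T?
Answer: 94249/36 ≈ 2618.0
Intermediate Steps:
k(f, K) = 29 (k(f, K) = 4 + 25 = 29)
z(Z, T) = 3 - T
h(D, w) = -5 - w (h(D, w) = -8 + (3 - w) = -5 - w)
U(n) = (-5 - n)/n
(k(-4, -2) + (24 + U(6)))² = (29 + (24 + (-5 - 1*6)/6))² = (29 + (24 + (-5 - 6)/6))² = (29 + (24 + (⅙)*(-11)))² = (29 + (24 - 11/6))² = (29 + 133/6)² = (307/6)² = 94249/36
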